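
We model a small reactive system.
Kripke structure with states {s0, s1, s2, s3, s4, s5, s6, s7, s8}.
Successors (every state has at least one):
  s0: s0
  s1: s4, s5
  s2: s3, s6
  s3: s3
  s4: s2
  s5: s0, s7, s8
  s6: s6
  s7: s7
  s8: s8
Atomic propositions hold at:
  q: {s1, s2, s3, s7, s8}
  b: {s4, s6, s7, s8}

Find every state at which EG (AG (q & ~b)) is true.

Sat(~b) = {s0, s1, s2, s3, s5}
Sat(q & ~b) = {s1, s2, s3}
AG (q & ~b): greatest fixpoint, start Z0 = {s1, s2, s3}, keep only states in Sat with every successor in Z. Z1 = {s3}; fixed.
Sat(AG (q & ~b)) = {s3}
EG (AG (q & ~b)): greatest fixpoint, start Z0 = {s3}, keep only states in Sat with some successor in Z. Already a fixed point.
Sat(EG (AG (q & ~b))) = {s3}

{s3}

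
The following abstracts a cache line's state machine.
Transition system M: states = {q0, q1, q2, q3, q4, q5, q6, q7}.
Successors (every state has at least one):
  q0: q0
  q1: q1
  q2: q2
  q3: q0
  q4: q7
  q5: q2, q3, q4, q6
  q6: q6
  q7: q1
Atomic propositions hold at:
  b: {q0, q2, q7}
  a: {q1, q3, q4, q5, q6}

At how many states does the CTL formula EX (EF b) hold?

5

EF b: least fixpoint, start Z0 = {q0, q2, q7}, add states with some successor in Z. Z1 = {q0, q2, q3, q4, q5, q7}; fixed.
Sat(EF b) = {q0, q2, q3, q4, q5, q7}
Sat(EX (EF b)) = {s : some successor in {q0, q2, q3, q4, q5, q7}} = {q0, q2, q3, q4, q5}
|Sat(EX (EF b))| = |{q0, q2, q3, q4, q5}| = 5.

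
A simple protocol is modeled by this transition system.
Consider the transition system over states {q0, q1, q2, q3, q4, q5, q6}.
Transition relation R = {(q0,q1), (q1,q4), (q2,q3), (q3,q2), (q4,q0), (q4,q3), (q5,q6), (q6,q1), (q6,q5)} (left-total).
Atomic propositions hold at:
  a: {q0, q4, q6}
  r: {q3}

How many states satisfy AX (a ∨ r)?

4

Sat(a ∨ r) = {q0, q3, q4, q6}
Sat(AX (a ∨ r)) = {s : every successor in {q0, q3, q4, q6}} = {q1, q2, q4, q5}
|Sat(AX (a ∨ r))| = |{q1, q2, q4, q5}| = 4.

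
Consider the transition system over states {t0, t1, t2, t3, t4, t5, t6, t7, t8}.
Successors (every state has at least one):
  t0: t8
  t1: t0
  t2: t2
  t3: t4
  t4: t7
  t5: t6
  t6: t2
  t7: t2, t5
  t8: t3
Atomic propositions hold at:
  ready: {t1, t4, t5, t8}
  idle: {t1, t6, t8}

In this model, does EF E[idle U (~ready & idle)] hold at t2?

Sat(~ready) = {t0, t2, t3, t6, t7}
Sat(~ready & idle) = {t6}
E[idle U (~ready & idle)]: least fixpoint, start Z0 = Sat((~ready & idle)) = {t6}, add states in Sat(idle) with some successor in Z. Already a fixed point.
Sat(E[idle U (~ready & idle)]) = {t6}
EF E[idle U (~ready & idle)]: least fixpoint, start Z0 = {t6}, add states with some successor in Z. Z1 = {t5, t6}; Z2 = {t5, t6, t7}; Z3 = {t4, t5, t6, t7}; Z4 = {t3, t4, t5, t6, t7}; Z5 = {t3, t4, t5, t6, t7, t8}; Z6 = {t0, t3, t4, t5, t6, t7, t8}; Z7 = {t0, t1, t3, t4, t5, t6, t7, t8}; fixed.
Sat(EF E[idle U (~ready & idle)]) = {t0, t1, t3, t4, t5, t6, t7, t8}
t2 ∉ Sat(EF E[idle U (~ready & idle)]) = {t0, t1, t3, t4, t5, t6, t7, t8}, so the formula does not hold at t2.

No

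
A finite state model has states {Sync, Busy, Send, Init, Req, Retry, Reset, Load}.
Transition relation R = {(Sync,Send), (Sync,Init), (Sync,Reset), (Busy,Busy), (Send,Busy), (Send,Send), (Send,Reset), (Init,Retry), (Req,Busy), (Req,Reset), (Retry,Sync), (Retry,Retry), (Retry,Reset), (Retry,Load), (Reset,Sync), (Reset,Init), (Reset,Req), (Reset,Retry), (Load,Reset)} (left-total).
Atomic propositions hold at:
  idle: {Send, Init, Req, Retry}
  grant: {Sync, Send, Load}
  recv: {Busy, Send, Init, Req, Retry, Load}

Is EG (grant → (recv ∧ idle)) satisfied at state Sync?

No

Sat(recv ∧ idle) = {Send, Init, Req, Retry}
Sat(grant → (recv ∧ idle)) = {Busy, Send, Init, Req, Retry, Reset}
EG (grant → (recv ∧ idle)): greatest fixpoint, start Z0 = {Busy, Send, Init, Req, Retry, Reset}, keep only states in Sat with some successor in Z. Already a fixed point.
Sat(EG (grant → (recv ∧ idle))) = {Busy, Send, Init, Req, Retry, Reset}
Sync ∉ Sat(EG (grant → (recv ∧ idle))) = {Busy, Send, Init, Req, Retry, Reset}, so the formula does not hold at Sync.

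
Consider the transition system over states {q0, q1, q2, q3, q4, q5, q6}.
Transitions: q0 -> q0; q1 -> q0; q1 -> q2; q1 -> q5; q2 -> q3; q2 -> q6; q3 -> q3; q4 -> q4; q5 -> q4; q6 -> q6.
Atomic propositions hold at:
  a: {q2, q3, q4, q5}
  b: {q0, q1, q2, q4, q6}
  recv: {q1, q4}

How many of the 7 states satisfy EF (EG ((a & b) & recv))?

Sat(a & b) = {q2, q4}
Sat((a & b) & recv) = {q4}
EG ((a & b) & recv): greatest fixpoint, start Z0 = {q4}, keep only states in Sat with some successor in Z. Already a fixed point.
Sat(EG ((a & b) & recv)) = {q4}
EF (EG ((a & b) & recv)): least fixpoint, start Z0 = {q4}, add states with some successor in Z. Z1 = {q4, q5}; Z2 = {q1, q4, q5}; fixed.
Sat(EF (EG ((a & b) & recv))) = {q1, q4, q5}
|Sat(EF (EG ((a & b) & recv)))| = |{q1, q4, q5}| = 3.

3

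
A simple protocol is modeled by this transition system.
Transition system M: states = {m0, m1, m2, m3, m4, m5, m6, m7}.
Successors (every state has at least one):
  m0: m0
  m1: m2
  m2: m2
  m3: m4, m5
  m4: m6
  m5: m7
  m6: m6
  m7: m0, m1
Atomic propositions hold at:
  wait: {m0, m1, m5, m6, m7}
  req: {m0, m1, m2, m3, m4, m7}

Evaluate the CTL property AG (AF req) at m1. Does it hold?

Yes

AF req: least fixpoint, start Z0 = {m0, m1, m2, m3, m4, m7}, add states with every successor in Z. Z1 = {m0, m1, m2, m3, m4, m5, m7}; fixed.
Sat(AF req) = {m0, m1, m2, m3, m4, m5, m7}
AG (AF req): greatest fixpoint, start Z0 = {m0, m1, m2, m3, m4, m5, m7}, keep only states in Sat with every successor in Z. Z1 = {m0, m1, m2, m3, m5, m7}; Z2 = {m0, m1, m2, m5, m7}; fixed.
Sat(AG (AF req)) = {m0, m1, m2, m5, m7}
m1 ∈ Sat(AG (AF req)) = {m0, m1, m2, m5, m7}, so the formula holds at m1.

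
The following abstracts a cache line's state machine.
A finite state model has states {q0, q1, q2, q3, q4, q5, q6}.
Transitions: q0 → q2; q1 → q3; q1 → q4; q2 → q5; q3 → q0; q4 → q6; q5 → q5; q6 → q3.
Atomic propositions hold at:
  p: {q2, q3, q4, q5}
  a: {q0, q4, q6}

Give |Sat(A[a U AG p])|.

AG p: greatest fixpoint, start Z0 = {q2, q3, q4, q5}, keep only states in Sat with every successor in Z. Z1 = {q2, q5}; fixed.
Sat(AG p) = {q2, q5}
A[a U AG p]: least fixpoint, start Z0 = Sat(AG p) = {q2, q5}, add states in Sat(a) with every successor in Z. Z1 = {q0, q2, q5}; fixed.
Sat(A[a U AG p]) = {q0, q2, q5}
|Sat(A[a U AG p])| = |{q0, q2, q5}| = 3.

3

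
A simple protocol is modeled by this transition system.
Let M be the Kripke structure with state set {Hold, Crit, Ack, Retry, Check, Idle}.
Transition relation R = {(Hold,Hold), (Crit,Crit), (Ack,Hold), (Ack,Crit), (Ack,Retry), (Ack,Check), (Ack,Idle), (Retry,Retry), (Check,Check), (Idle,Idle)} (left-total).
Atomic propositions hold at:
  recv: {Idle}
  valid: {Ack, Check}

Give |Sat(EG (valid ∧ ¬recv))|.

2

Sat(¬recv) = {Hold, Crit, Ack, Retry, Check}
Sat(valid ∧ ¬recv) = {Ack, Check}
EG (valid ∧ ¬recv): greatest fixpoint, start Z0 = {Ack, Check}, keep only states in Sat with some successor in Z. Already a fixed point.
Sat(EG (valid ∧ ¬recv)) = {Ack, Check}
|Sat(EG (valid ∧ ¬recv))| = |{Ack, Check}| = 2.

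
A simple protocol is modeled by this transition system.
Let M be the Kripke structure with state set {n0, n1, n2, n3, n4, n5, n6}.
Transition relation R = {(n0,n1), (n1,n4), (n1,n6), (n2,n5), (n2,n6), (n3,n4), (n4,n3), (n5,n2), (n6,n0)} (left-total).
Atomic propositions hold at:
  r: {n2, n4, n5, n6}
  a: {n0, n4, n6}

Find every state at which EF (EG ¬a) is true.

{n2, n5}

Sat(¬a) = {n1, n2, n3, n5}
EG ¬a: greatest fixpoint, start Z0 = {n1, n2, n3, n5}, keep only states in Sat with some successor in Z. Z1 = {n2, n5}; fixed.
Sat(EG ¬a) = {n2, n5}
EF (EG ¬a): least fixpoint, start Z0 = {n2, n5}, add states with some successor in Z. Already a fixed point.
Sat(EF (EG ¬a)) = {n2, n5}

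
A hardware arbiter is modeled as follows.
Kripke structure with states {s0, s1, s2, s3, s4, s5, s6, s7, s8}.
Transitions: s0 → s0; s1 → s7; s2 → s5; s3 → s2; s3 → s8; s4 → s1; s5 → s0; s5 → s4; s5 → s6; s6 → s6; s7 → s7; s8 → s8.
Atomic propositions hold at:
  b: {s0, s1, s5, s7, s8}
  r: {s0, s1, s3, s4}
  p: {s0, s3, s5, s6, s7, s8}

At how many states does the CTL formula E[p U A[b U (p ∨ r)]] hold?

8

Sat(p ∨ r) = {s0, s1, s3, s4, s5, s6, s7, s8}
A[b U (p ∨ r)]: least fixpoint, start Z0 = Sat((p ∨ r)) = {s0, s1, s3, s4, s5, s6, s7, s8}, add states in Sat(b) with every successor in Z. Already a fixed point.
Sat(A[b U (p ∨ r)]) = {s0, s1, s3, s4, s5, s6, s7, s8}
E[p U A[b U (p ∨ r)]]: least fixpoint, start Z0 = Sat(A[b U (p ∨ r)]) = {s0, s1, s3, s4, s5, s6, s7, s8}, add states in Sat(p) with some successor in Z. Already a fixed point.
Sat(E[p U A[b U (p ∨ r)]]) = {s0, s1, s3, s4, s5, s6, s7, s8}
|Sat(E[p U A[b U (p ∨ r)]])| = |{s0, s1, s3, s4, s5, s6, s7, s8}| = 8.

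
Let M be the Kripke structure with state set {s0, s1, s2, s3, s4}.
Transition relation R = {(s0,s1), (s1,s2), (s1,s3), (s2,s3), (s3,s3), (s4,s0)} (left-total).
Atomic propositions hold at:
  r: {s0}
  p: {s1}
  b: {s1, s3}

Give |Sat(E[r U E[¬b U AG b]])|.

Sat(¬b) = {s0, s2, s4}
AG b: greatest fixpoint, start Z0 = {s1, s3}, keep only states in Sat with every successor in Z. Z1 = {s3}; fixed.
Sat(AG b) = {s3}
E[¬b U AG b]: least fixpoint, start Z0 = Sat(AG b) = {s3}, add states in Sat(¬b) with some successor in Z. Z1 = {s2, s3}; fixed.
Sat(E[¬b U AG b]) = {s2, s3}
E[r U E[¬b U AG b]]: least fixpoint, start Z0 = Sat(E[¬b U AG b]) = {s2, s3}, add states in Sat(r) with some successor in Z. Already a fixed point.
Sat(E[r U E[¬b U AG b]]) = {s2, s3}
|Sat(E[r U E[¬b U AG b]])| = |{s2, s3}| = 2.

2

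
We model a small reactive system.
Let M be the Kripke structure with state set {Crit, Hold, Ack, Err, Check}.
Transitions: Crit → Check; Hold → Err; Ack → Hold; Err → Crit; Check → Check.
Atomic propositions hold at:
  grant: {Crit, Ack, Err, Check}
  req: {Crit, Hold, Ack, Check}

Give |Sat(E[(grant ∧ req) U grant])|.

4

Sat(grant ∧ req) = {Crit, Ack, Check}
E[(grant ∧ req) U grant]: least fixpoint, start Z0 = Sat(grant) = {Crit, Ack, Err, Check}, add states in Sat(grant ∧ req) with some successor in Z. Already a fixed point.
Sat(E[(grant ∧ req) U grant]) = {Crit, Ack, Err, Check}
|Sat(E[(grant ∧ req) U grant])| = |{Crit, Ack, Err, Check}| = 4.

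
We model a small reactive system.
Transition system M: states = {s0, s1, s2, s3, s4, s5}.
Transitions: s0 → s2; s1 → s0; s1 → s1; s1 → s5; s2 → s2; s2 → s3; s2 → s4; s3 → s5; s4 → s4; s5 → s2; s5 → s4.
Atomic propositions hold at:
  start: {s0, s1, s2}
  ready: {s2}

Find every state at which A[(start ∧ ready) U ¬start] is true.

{s3, s4, s5}

Sat(start ∧ ready) = {s2}
Sat(¬start) = {s3, s4, s5}
A[(start ∧ ready) U ¬start]: least fixpoint, start Z0 = Sat(¬start) = {s3, s4, s5}, add states in Sat(start ∧ ready) with every successor in Z. Already a fixed point.
Sat(A[(start ∧ ready) U ¬start]) = {s3, s4, s5}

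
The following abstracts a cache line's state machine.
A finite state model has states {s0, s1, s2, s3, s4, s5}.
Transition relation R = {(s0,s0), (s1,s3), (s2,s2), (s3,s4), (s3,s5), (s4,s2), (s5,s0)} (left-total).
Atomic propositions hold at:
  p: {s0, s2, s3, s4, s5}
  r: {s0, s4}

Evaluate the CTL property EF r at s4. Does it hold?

Yes

EF r: least fixpoint, start Z0 = {s0, s4}, add states with some successor in Z. Z1 = {s0, s3, s4, s5}; Z2 = {s0, s1, s3, s4, s5}; fixed.
Sat(EF r) = {s0, s1, s3, s4, s5}
s4 ∈ Sat(EF r) = {s0, s1, s3, s4, s5}, so the formula holds at s4.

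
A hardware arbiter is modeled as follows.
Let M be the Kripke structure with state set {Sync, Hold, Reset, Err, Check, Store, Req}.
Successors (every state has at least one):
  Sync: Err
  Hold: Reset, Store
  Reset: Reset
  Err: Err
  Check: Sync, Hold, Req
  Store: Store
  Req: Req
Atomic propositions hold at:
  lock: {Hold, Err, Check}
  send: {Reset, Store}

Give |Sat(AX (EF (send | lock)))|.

Sat(send | lock) = {Hold, Reset, Err, Check, Store}
EF (send | lock): least fixpoint, start Z0 = {Hold, Reset, Err, Check, Store}, add states with some successor in Z. Z1 = {Sync, Hold, Reset, Err, Check, Store}; fixed.
Sat(EF (send | lock)) = {Sync, Hold, Reset, Err, Check, Store}
Sat(AX (EF (send | lock))) = {s : every successor in {Sync, Hold, Reset, Err, Check, Store}} = {Sync, Hold, Reset, Err, Store}
|Sat(AX (EF (send | lock)))| = |{Sync, Hold, Reset, Err, Store}| = 5.

5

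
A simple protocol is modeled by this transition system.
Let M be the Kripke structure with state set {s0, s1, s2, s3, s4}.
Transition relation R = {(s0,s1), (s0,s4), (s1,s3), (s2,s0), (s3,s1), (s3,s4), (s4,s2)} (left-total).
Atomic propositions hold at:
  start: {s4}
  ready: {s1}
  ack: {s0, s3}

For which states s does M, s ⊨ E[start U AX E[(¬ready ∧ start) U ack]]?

{s1, s2, s4}

Sat(¬ready) = {s0, s2, s3, s4}
Sat(¬ready ∧ start) = {s4}
E[(¬ready ∧ start) U ack]: least fixpoint, start Z0 = Sat(ack) = {s0, s3}, add states in Sat(¬ready ∧ start) with some successor in Z. Already a fixed point.
Sat(E[(¬ready ∧ start) U ack]) = {s0, s3}
Sat(AX E[(¬ready ∧ start) U ack]) = {s : every successor in {s0, s3}} = {s1, s2}
E[start U AX E[(¬ready ∧ start) U ack]]: least fixpoint, start Z0 = Sat(AX E[(¬ready ∧ start) U ack]) = {s1, s2}, add states in Sat(start) with some successor in Z. Z1 = {s1, s2, s4}; fixed.
Sat(E[start U AX E[(¬ready ∧ start) U ack]]) = {s1, s2, s4}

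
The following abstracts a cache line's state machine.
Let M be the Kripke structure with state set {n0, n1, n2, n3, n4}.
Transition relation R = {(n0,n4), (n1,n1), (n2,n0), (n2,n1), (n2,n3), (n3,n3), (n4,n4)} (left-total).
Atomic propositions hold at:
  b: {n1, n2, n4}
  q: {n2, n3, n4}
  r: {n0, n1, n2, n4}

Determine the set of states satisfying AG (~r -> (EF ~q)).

Sat(~r) = {n3}
Sat(~q) = {n0, n1}
EF ~q: least fixpoint, start Z0 = {n0, n1}, add states with some successor in Z. Z1 = {n0, n1, n2}; fixed.
Sat(EF ~q) = {n0, n1, n2}
Sat(~r -> (EF ~q)) = {n0, n1, n2, n4}
AG (~r -> (EF ~q)): greatest fixpoint, start Z0 = {n0, n1, n2, n4}, keep only states in Sat with every successor in Z. Z1 = {n0, n1, n4}; fixed.
Sat(AG (~r -> (EF ~q))) = {n0, n1, n4}

{n0, n1, n4}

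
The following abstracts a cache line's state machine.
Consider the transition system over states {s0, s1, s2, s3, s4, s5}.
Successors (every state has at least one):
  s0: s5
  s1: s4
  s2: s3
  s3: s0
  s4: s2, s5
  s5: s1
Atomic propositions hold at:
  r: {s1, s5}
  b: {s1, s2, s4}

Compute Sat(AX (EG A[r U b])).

A[r U b]: least fixpoint, start Z0 = Sat(b) = {s1, s2, s4}, add states in Sat(r) with every successor in Z. Z1 = {s1, s2, s4, s5}; fixed.
Sat(A[r U b]) = {s1, s2, s4, s5}
EG A[r U b]: greatest fixpoint, start Z0 = {s1, s2, s4, s5}, keep only states in Sat with some successor in Z. Z1 = {s1, s4, s5}; fixed.
Sat(EG A[r U b]) = {s1, s4, s5}
Sat(AX (EG A[r U b])) = {s : every successor in {s1, s4, s5}} = {s0, s1, s5}

{s0, s1, s5}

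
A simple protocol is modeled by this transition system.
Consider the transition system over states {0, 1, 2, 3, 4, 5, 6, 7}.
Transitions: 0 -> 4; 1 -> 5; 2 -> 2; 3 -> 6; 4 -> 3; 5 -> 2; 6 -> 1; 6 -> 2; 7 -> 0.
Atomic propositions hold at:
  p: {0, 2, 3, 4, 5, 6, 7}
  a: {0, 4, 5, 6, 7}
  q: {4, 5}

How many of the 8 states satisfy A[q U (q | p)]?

Sat(q | p) = {0, 2, 3, 4, 5, 6, 7}
A[q U (q | p)]: least fixpoint, start Z0 = Sat((q | p)) = {0, 2, 3, 4, 5, 6, 7}, add states in Sat(q) with every successor in Z. Already a fixed point.
Sat(A[q U (q | p)]) = {0, 2, 3, 4, 5, 6, 7}
|Sat(A[q U (q | p)])| = |{0, 2, 3, 4, 5, 6, 7}| = 7.

7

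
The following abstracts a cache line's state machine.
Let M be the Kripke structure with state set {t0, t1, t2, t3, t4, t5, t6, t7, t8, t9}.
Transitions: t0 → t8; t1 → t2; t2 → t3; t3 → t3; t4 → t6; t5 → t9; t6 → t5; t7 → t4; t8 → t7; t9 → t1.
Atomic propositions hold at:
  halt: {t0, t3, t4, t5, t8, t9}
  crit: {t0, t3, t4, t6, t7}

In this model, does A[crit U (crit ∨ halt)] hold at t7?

Yes

Sat(crit ∨ halt) = {t0, t3, t4, t5, t6, t7, t8, t9}
A[crit U (crit ∨ halt)]: least fixpoint, start Z0 = Sat((crit ∨ halt)) = {t0, t3, t4, t5, t6, t7, t8, t9}, add states in Sat(crit) with every successor in Z. Already a fixed point.
Sat(A[crit U (crit ∨ halt)]) = {t0, t3, t4, t5, t6, t7, t8, t9}
t7 ∈ Sat(A[crit U (crit ∨ halt)]) = {t0, t3, t4, t5, t6, t7, t8, t9}, so the formula holds at t7.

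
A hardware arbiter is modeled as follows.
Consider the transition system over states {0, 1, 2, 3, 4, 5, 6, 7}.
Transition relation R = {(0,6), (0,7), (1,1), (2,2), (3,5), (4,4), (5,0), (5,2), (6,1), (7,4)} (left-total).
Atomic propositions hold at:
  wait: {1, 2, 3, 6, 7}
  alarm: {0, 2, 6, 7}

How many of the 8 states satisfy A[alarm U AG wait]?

3

AG wait: greatest fixpoint, start Z0 = {1, 2, 3, 6, 7}, keep only states in Sat with every successor in Z. Z1 = {1, 2, 6}; fixed.
Sat(AG wait) = {1, 2, 6}
A[alarm U AG wait]: least fixpoint, start Z0 = Sat(AG wait) = {1, 2, 6}, add states in Sat(alarm) with every successor in Z. Already a fixed point.
Sat(A[alarm U AG wait]) = {1, 2, 6}
|Sat(A[alarm U AG wait])| = |{1, 2, 6}| = 3.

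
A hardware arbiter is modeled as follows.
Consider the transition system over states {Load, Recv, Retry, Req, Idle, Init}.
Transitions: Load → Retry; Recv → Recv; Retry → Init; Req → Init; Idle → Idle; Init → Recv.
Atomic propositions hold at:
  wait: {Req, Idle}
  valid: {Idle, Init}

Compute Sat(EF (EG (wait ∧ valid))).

Sat(wait ∧ valid) = {Idle}
EG (wait ∧ valid): greatest fixpoint, start Z0 = {Idle}, keep only states in Sat with some successor in Z. Already a fixed point.
Sat(EG (wait ∧ valid)) = {Idle}
EF (EG (wait ∧ valid)): least fixpoint, start Z0 = {Idle}, add states with some successor in Z. Already a fixed point.
Sat(EF (EG (wait ∧ valid))) = {Idle}

{Idle}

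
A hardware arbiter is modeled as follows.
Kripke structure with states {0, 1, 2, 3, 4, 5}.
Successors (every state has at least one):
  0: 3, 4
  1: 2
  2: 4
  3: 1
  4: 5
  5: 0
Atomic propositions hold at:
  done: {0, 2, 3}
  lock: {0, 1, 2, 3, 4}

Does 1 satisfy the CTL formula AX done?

Yes

Sat(AX done) = {s : every successor in {0, 2, 3}} = {1, 5}
1 ∈ Sat(AX done) = {1, 5}, so the formula holds at 1.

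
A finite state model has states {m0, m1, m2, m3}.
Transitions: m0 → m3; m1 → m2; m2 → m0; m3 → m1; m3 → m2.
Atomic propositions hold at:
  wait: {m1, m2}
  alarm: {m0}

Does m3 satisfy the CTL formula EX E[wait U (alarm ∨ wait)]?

Yes

Sat(alarm ∨ wait) = {m0, m1, m2}
E[wait U (alarm ∨ wait)]: least fixpoint, start Z0 = Sat((alarm ∨ wait)) = {m0, m1, m2}, add states in Sat(wait) with some successor in Z. Already a fixed point.
Sat(E[wait U (alarm ∨ wait)]) = {m0, m1, m2}
Sat(EX E[wait U (alarm ∨ wait)]) = {s : some successor in {m0, m1, m2}} = {m1, m2, m3}
m3 ∈ Sat(EX E[wait U (alarm ∨ wait)]) = {m1, m2, m3}, so the formula holds at m3.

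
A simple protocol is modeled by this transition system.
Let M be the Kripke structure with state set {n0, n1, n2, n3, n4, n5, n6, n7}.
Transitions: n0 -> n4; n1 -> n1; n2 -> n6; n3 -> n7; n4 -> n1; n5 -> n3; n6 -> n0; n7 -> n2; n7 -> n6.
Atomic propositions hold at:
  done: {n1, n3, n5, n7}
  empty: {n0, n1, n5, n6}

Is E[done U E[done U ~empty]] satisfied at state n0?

No

Sat(~empty) = {n2, n3, n4, n7}
E[done U ~empty]: least fixpoint, start Z0 = Sat(~empty) = {n2, n3, n4, n7}, add states in Sat(done) with some successor in Z. Z1 = {n2, n3, n4, n5, n7}; fixed.
Sat(E[done U ~empty]) = {n2, n3, n4, n5, n7}
E[done U E[done U ~empty]]: least fixpoint, start Z0 = Sat(E[done U ~empty]) = {n2, n3, n4, n5, n7}, add states in Sat(done) with some successor in Z. Already a fixed point.
Sat(E[done U E[done U ~empty]]) = {n2, n3, n4, n5, n7}
n0 ∉ Sat(E[done U E[done U ~empty]]) = {n2, n3, n4, n5, n7}, so the formula does not hold at n0.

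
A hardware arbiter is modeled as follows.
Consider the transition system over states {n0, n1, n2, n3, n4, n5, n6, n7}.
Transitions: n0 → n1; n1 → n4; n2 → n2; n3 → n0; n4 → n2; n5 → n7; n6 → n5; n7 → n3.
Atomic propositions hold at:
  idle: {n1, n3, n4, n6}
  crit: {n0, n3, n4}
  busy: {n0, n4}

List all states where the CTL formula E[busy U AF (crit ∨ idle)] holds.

{n0, n1, n3, n4, n5, n6, n7}

Sat(crit ∨ idle) = {n0, n1, n3, n4, n6}
AF (crit ∨ idle): least fixpoint, start Z0 = {n0, n1, n3, n4, n6}, add states with every successor in Z. Z1 = {n0, n1, n3, n4, n6, n7}; Z2 = {n0, n1, n3, n4, n5, n6, n7}; fixed.
Sat(AF (crit ∨ idle)) = {n0, n1, n3, n4, n5, n6, n7}
E[busy U AF (crit ∨ idle)]: least fixpoint, start Z0 = Sat(AF (crit ∨ idle)) = {n0, n1, n3, n4, n5, n6, n7}, add states in Sat(busy) with some successor in Z. Already a fixed point.
Sat(E[busy U AF (crit ∨ idle)]) = {n0, n1, n3, n4, n5, n6, n7}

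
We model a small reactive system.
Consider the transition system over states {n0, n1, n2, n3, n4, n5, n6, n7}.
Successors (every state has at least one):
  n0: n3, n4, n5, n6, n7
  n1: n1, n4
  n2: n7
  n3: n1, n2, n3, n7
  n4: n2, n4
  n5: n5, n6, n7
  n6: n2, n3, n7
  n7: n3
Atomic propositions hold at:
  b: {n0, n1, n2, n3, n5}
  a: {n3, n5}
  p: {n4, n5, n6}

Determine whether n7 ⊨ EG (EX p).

Sat(EX p) = {s : some successor in {n4, n5, n6}} = {n0, n1, n4, n5}
EG (EX p): greatest fixpoint, start Z0 = {n0, n1, n4, n5}, keep only states in Sat with some successor in Z. Already a fixed point.
Sat(EG (EX p)) = {n0, n1, n4, n5}
n7 ∉ Sat(EG (EX p)) = {n0, n1, n4, n5}, so the formula does not hold at n7.

No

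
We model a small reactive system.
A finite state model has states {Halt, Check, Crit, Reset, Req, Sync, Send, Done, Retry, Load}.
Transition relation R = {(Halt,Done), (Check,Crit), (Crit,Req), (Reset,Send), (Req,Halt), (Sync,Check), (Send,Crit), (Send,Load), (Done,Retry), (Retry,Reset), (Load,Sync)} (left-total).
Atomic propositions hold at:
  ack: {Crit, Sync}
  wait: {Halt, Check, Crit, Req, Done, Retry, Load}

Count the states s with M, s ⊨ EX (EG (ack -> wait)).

9

Sat(ack -> wait) = {Halt, Check, Crit, Reset, Req, Send, Done, Retry, Load}
EG (ack -> wait): greatest fixpoint, start Z0 = {Halt, Check, Crit, Reset, Req, Send, Done, Retry, Load}, keep only states in Sat with some successor in Z. Z1 = {Halt, Check, Crit, Reset, Req, Send, Done, Retry}; fixed.
Sat(EG (ack -> wait)) = {Halt, Check, Crit, Reset, Req, Send, Done, Retry}
Sat(EX (EG (ack -> wait))) = {s : some successor in {Halt, Check, Crit, Reset, Req, Send, Done, Retry}} = {Halt, Check, Crit, Reset, Req, Sync, Send, Done, Retry}
|Sat(EX (EG (ack -> wait)))| = |{Halt, Check, Crit, Reset, Req, Sync, Send, Done, Retry}| = 9.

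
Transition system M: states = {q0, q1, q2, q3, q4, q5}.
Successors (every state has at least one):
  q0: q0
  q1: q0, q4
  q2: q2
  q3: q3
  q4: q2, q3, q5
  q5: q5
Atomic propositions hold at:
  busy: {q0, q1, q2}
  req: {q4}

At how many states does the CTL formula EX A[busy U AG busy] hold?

AG busy: greatest fixpoint, start Z0 = {q0, q1, q2}, keep only states in Sat with every successor in Z. Z1 = {q0, q2}; fixed.
Sat(AG busy) = {q0, q2}
A[busy U AG busy]: least fixpoint, start Z0 = Sat(AG busy) = {q0, q2}, add states in Sat(busy) with every successor in Z. Already a fixed point.
Sat(A[busy U AG busy]) = {q0, q2}
Sat(EX A[busy U AG busy]) = {s : some successor in {q0, q2}} = {q0, q1, q2, q4}
|Sat(EX A[busy U AG busy])| = |{q0, q1, q2, q4}| = 4.

4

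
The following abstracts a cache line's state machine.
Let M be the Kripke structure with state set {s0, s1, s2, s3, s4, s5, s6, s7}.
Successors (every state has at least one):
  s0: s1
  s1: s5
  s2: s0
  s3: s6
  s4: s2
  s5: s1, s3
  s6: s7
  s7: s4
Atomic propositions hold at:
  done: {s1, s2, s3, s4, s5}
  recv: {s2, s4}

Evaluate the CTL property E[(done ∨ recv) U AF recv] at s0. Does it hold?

Sat(done ∨ recv) = {s1, s2, s3, s4, s5}
AF recv: least fixpoint, start Z0 = {s2, s4}, add states with every successor in Z. Z1 = {s2, s4, s7}; Z2 = {s2, s4, s6, s7}; Z3 = {s2, s3, s4, s6, s7}; fixed.
Sat(AF recv) = {s2, s3, s4, s6, s7}
E[(done ∨ recv) U AF recv]: least fixpoint, start Z0 = Sat(AF recv) = {s2, s3, s4, s6, s7}, add states in Sat(done ∨ recv) with some successor in Z. Z1 = {s2, s3, s4, s5, s6, s7}; Z2 = {s1, s2, s3, s4, s5, s6, s7}; fixed.
Sat(E[(done ∨ recv) U AF recv]) = {s1, s2, s3, s4, s5, s6, s7}
s0 ∉ Sat(E[(done ∨ recv) U AF recv]) = {s1, s2, s3, s4, s5, s6, s7}, so the formula does not hold at s0.

No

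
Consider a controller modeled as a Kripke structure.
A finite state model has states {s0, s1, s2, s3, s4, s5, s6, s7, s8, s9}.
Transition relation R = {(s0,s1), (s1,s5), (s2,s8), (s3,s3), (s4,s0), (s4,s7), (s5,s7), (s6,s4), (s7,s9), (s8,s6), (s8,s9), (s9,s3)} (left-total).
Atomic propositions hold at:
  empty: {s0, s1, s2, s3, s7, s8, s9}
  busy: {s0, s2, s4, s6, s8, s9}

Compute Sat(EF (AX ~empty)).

Sat(~empty) = {s4, s5, s6}
Sat(AX ~empty) = {s : every successor in {s4, s5, s6}} = {s1, s6}
EF (AX ~empty): least fixpoint, start Z0 = {s1, s6}, add states with some successor in Z. Z1 = {s0, s1, s6, s8}; Z2 = {s0, s1, s2, s4, s6, s8}; fixed.
Sat(EF (AX ~empty)) = {s0, s1, s2, s4, s6, s8}

{s0, s1, s2, s4, s6, s8}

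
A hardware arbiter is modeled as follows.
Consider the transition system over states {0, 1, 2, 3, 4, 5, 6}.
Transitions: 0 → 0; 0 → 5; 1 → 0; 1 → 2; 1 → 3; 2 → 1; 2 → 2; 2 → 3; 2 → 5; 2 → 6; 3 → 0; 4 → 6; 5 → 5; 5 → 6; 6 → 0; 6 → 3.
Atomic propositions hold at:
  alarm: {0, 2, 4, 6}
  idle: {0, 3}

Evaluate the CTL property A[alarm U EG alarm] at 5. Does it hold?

EG alarm: greatest fixpoint, start Z0 = {0, 2, 4, 6}, keep only states in Sat with some successor in Z. Already a fixed point.
Sat(EG alarm) = {0, 2, 4, 6}
A[alarm U EG alarm]: least fixpoint, start Z0 = Sat(EG alarm) = {0, 2, 4, 6}, add states in Sat(alarm) with every successor in Z. Already a fixed point.
Sat(A[alarm U EG alarm]) = {0, 2, 4, 6}
5 ∉ Sat(A[alarm U EG alarm]) = {0, 2, 4, 6}, so the formula does not hold at 5.

No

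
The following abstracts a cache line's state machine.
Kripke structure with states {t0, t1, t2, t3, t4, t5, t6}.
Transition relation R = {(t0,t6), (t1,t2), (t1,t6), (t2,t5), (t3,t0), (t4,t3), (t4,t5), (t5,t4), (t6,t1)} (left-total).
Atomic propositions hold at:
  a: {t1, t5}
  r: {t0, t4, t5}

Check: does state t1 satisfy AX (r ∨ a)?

Sat(r ∨ a) = {t0, t1, t4, t5}
Sat(AX (r ∨ a)) = {s : every successor in {t0, t1, t4, t5}} = {t2, t3, t5, t6}
t1 ∉ Sat(AX (r ∨ a)) = {t2, t3, t5, t6}, so the formula does not hold at t1.

No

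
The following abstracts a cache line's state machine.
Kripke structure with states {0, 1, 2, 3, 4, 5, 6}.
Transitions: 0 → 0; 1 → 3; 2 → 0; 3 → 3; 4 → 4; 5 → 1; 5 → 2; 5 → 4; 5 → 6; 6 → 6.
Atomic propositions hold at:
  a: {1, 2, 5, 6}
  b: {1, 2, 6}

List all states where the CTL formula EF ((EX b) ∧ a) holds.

Sat(EX b) = {s : some successor in {1, 2, 6}} = {5, 6}
Sat((EX b) ∧ a) = {5, 6}
EF ((EX b) ∧ a): least fixpoint, start Z0 = {5, 6}, add states with some successor in Z. Already a fixed point.
Sat(EF ((EX b) ∧ a)) = {5, 6}

{5, 6}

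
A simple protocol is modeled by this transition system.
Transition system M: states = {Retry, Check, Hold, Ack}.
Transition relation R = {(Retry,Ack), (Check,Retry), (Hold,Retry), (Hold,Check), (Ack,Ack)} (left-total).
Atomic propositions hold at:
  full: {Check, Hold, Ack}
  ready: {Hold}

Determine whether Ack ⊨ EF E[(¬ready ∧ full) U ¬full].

No

Sat(¬ready) = {Retry, Check, Ack}
Sat(¬ready ∧ full) = {Check, Ack}
Sat(¬full) = {Retry}
E[(¬ready ∧ full) U ¬full]: least fixpoint, start Z0 = Sat(¬full) = {Retry}, add states in Sat(¬ready ∧ full) with some successor in Z. Z1 = {Retry, Check}; fixed.
Sat(E[(¬ready ∧ full) U ¬full]) = {Retry, Check}
EF E[(¬ready ∧ full) U ¬full]: least fixpoint, start Z0 = {Retry, Check}, add states with some successor in Z. Z1 = {Retry, Check, Hold}; fixed.
Sat(EF E[(¬ready ∧ full) U ¬full]) = {Retry, Check, Hold}
Ack ∉ Sat(EF E[(¬ready ∧ full) U ¬full]) = {Retry, Check, Hold}, so the formula does not hold at Ack.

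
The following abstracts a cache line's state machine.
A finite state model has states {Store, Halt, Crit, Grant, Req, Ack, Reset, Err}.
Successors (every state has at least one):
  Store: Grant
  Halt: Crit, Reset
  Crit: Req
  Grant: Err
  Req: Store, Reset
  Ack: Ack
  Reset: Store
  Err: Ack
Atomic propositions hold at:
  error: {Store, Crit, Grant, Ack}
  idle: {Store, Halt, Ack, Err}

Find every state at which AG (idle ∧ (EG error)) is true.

EG error: greatest fixpoint, start Z0 = {Store, Crit, Grant, Ack}, keep only states in Sat with some successor in Z. Z1 = {Store, Ack}; Z2 = {Ack}; fixed.
Sat(EG error) = {Ack}
Sat(idle ∧ (EG error)) = {Ack}
AG (idle ∧ (EG error)): greatest fixpoint, start Z0 = {Ack}, keep only states in Sat with every successor in Z. Already a fixed point.
Sat(AG (idle ∧ (EG error))) = {Ack}

{Ack}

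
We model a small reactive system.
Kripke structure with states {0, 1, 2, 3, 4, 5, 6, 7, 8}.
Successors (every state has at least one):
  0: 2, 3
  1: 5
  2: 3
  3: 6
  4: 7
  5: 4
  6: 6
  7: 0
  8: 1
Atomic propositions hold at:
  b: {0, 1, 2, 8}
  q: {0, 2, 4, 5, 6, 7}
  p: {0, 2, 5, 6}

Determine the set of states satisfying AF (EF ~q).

Sat(~q) = {1, 3, 8}
EF ~q: least fixpoint, start Z0 = {1, 3, 8}, add states with some successor in Z. Z1 = {0, 1, 2, 3, 8}; Z2 = {0, 1, 2, 3, 7, 8}; Z3 = {0, 1, 2, 3, 4, 7, 8}; Z4 = {0, 1, 2, 3, 4, 5, 7, 8}; fixed.
Sat(EF ~q) = {0, 1, 2, 3, 4, 5, 7, 8}
AF (EF ~q): least fixpoint, start Z0 = {0, 1, 2, 3, 4, 5, 7, 8}, add states with every successor in Z. Already a fixed point.
Sat(AF (EF ~q)) = {0, 1, 2, 3, 4, 5, 7, 8}

{0, 1, 2, 3, 4, 5, 7, 8}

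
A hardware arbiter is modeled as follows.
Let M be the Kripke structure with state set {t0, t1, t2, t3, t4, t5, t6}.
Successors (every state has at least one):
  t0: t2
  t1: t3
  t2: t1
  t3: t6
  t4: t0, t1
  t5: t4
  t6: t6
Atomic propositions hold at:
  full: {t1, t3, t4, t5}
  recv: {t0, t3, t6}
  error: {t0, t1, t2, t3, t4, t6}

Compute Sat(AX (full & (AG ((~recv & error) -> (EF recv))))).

{t1, t2, t5}

Sat(~recv) = {t1, t2, t4, t5}
Sat(~recv & error) = {t1, t2, t4}
EF recv: least fixpoint, start Z0 = {t0, t3, t6}, add states with some successor in Z. Z1 = {t0, t1, t3, t4, t6}; Z2 = {t0, t1, t2, t3, t4, t5, t6}; fixed.
Sat(EF recv) = {t0, t1, t2, t3, t4, t5, t6}
Sat((~recv & error) -> (EF recv)) = {t0, t1, t2, t3, t4, t5, t6}
AG ((~recv & error) -> (EF recv)): greatest fixpoint, start Z0 = {t0, t1, t2, t3, t4, t5, t6}, keep only states in Sat with every successor in Z. Already a fixed point.
Sat(AG ((~recv & error) -> (EF recv))) = {t0, t1, t2, t3, t4, t5, t6}
Sat(full & (AG ((~recv & error) -> (EF recv)))) = {t1, t3, t4, t5}
Sat(AX (full & (AG ((~recv & error) -> (EF recv))))) = {s : every successor in {t1, t3, t4, t5}} = {t1, t2, t5}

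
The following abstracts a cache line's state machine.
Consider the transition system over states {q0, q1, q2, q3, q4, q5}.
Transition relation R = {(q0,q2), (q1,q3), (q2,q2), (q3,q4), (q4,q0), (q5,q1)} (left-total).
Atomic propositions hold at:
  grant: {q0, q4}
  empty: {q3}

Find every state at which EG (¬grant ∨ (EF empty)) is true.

{q2}

Sat(¬grant) = {q1, q2, q3, q5}
EF empty: least fixpoint, start Z0 = {q3}, add states with some successor in Z. Z1 = {q1, q3}; Z2 = {q1, q3, q5}; fixed.
Sat(EF empty) = {q1, q3, q5}
Sat(¬grant ∨ (EF empty)) = {q1, q2, q3, q5}
EG (¬grant ∨ (EF empty)): greatest fixpoint, start Z0 = {q1, q2, q3, q5}, keep only states in Sat with some successor in Z. Z1 = {q1, q2, q5}; Z2 = {q2, q5}; Z3 = {q2}; fixed.
Sat(EG (¬grant ∨ (EF empty))) = {q2}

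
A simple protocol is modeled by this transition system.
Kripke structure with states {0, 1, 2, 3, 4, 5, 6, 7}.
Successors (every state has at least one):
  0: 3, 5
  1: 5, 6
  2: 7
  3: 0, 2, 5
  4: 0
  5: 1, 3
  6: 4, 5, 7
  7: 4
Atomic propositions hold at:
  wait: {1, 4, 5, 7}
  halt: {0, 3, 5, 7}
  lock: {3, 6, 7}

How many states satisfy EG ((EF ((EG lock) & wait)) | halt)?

EG lock: greatest fixpoint, start Z0 = {3, 6, 7}, keep only states in Sat with some successor in Z. Z1 = {6}; Z2 = ∅; fixed.
Sat(EG lock) = ∅
Sat((EG lock) & wait) = ∅
EF ((EG lock) & wait): least fixpoint, start Z0 = ∅, add states with some successor in Z. Already a fixed point.
Sat(EF ((EG lock) & wait)) = ∅
Sat((EF ((EG lock) & wait)) | halt) = {0, 3, 5, 7}
EG ((EF ((EG lock) & wait)) | halt): greatest fixpoint, start Z0 = {0, 3, 5, 7}, keep only states in Sat with some successor in Z. Z1 = {0, 3, 5}; fixed.
Sat(EG ((EF ((EG lock) & wait)) | halt)) = {0, 3, 5}
|Sat(EG ((EF ((EG lock) & wait)) | halt))| = |{0, 3, 5}| = 3.

3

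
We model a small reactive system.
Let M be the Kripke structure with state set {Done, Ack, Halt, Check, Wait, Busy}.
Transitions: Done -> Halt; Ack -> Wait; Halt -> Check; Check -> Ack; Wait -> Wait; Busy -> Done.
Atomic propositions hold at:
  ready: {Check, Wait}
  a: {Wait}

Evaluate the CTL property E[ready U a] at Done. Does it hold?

E[ready U a]: least fixpoint, start Z0 = Sat(a) = {Wait}, add states in Sat(ready) with some successor in Z. Already a fixed point.
Sat(E[ready U a]) = {Wait}
Done ∉ Sat(E[ready U a]) = {Wait}, so the formula does not hold at Done.

No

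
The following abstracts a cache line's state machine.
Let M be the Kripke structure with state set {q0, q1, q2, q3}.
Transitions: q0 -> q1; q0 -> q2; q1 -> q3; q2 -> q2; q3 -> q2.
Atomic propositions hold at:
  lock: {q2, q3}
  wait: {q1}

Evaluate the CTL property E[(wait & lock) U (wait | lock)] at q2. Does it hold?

Sat(wait & lock) = ∅
Sat(wait | lock) = {q1, q2, q3}
E[(wait & lock) U (wait | lock)]: least fixpoint, start Z0 = Sat((wait | lock)) = {q1, q2, q3}, add states in Sat(wait & lock) with some successor in Z. Already a fixed point.
Sat(E[(wait & lock) U (wait | lock)]) = {q1, q2, q3}
q2 ∈ Sat(E[(wait & lock) U (wait | lock)]) = {q1, q2, q3}, so the formula holds at q2.

Yes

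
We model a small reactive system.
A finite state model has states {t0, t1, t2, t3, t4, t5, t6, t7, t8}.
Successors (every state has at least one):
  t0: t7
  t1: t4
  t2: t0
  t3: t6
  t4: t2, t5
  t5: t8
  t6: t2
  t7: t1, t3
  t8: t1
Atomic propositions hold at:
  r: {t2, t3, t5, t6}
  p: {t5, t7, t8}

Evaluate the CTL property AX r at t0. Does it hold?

Sat(AX r) = {s : every successor in {t2, t3, t5, t6}} = {t3, t4, t6}
t0 ∉ Sat(AX r) = {t3, t4, t6}, so the formula does not hold at t0.

No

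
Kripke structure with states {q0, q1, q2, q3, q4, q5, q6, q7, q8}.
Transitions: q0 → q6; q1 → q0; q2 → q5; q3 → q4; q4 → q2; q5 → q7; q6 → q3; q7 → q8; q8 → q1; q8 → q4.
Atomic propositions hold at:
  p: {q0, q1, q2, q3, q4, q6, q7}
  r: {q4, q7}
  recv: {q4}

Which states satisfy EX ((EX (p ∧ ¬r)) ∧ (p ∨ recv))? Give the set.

{q0, q1, q3, q8}

Sat(¬r) = {q0, q1, q2, q3, q5, q6, q8}
Sat(p ∧ ¬r) = {q0, q1, q2, q3, q6}
Sat(EX (p ∧ ¬r)) = {s : some successor in {q0, q1, q2, q3, q6}} = {q0, q1, q4, q6, q8}
Sat(p ∨ recv) = {q0, q1, q2, q3, q4, q6, q7}
Sat((EX (p ∧ ¬r)) ∧ (p ∨ recv)) = {q0, q1, q4, q6}
Sat(EX ((EX (p ∧ ¬r)) ∧ (p ∨ recv))) = {s : some successor in {q0, q1, q4, q6}} = {q0, q1, q3, q8}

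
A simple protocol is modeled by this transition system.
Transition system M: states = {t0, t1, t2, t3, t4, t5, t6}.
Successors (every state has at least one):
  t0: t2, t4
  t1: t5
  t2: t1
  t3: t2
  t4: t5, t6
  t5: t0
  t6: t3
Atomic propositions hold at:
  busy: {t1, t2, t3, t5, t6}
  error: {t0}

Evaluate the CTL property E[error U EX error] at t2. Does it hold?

No

Sat(EX error) = {s : some successor in {t0}} = {t5}
E[error U EX error]: least fixpoint, start Z0 = Sat(EX error) = {t5}, add states in Sat(error) with some successor in Z. Already a fixed point.
Sat(E[error U EX error]) = {t5}
t2 ∉ Sat(E[error U EX error]) = {t5}, so the formula does not hold at t2.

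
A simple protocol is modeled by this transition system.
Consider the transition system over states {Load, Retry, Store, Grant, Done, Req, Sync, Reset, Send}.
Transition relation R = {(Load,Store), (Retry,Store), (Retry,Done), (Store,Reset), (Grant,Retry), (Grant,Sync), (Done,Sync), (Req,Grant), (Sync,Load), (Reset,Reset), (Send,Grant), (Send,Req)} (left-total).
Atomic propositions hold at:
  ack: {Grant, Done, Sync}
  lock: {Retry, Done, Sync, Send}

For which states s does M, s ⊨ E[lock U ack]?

E[lock U ack]: least fixpoint, start Z0 = Sat(ack) = {Grant, Done, Sync}, add states in Sat(lock) with some successor in Z. Z1 = {Retry, Grant, Done, Sync, Send}; fixed.
Sat(E[lock U ack]) = {Retry, Grant, Done, Sync, Send}

{Retry, Grant, Done, Sync, Send}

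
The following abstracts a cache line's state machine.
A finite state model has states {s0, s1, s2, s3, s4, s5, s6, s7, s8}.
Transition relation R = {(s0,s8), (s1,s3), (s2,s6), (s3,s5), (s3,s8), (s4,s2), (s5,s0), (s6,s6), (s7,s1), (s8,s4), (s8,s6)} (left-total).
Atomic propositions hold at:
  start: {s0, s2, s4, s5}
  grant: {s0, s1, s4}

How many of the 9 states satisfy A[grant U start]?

4

A[grant U start]: least fixpoint, start Z0 = Sat(start) = {s0, s2, s4, s5}, add states in Sat(grant) with every successor in Z. Already a fixed point.
Sat(A[grant U start]) = {s0, s2, s4, s5}
|Sat(A[grant U start])| = |{s0, s2, s4, s5}| = 4.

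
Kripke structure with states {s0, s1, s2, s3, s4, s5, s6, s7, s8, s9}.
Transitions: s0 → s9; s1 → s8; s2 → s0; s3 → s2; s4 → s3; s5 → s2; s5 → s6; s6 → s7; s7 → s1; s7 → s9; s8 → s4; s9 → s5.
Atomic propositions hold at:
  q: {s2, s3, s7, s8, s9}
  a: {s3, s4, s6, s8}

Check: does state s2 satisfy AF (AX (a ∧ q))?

Sat(a ∧ q) = {s3, s8}
Sat(AX (a ∧ q)) = {s : every successor in {s3, s8}} = {s1, s4}
AF (AX (a ∧ q)): least fixpoint, start Z0 = {s1, s4}, add states with every successor in Z. Z1 = {s1, s4, s8}; fixed.
Sat(AF (AX (a ∧ q))) = {s1, s4, s8}
s2 ∉ Sat(AF (AX (a ∧ q))) = {s1, s4, s8}, so the formula does not hold at s2.

No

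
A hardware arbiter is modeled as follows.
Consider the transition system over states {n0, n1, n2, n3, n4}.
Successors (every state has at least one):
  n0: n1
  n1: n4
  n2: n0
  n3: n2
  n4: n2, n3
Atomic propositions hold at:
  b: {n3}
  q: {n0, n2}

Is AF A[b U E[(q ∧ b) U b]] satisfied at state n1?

No

Sat(q ∧ b) = ∅
E[(q ∧ b) U b]: least fixpoint, start Z0 = Sat(b) = {n3}, add states in Sat(q ∧ b) with some successor in Z. Already a fixed point.
Sat(E[(q ∧ b) U b]) = {n3}
A[b U E[(q ∧ b) U b]]: least fixpoint, start Z0 = Sat(E[(q ∧ b) U b]) = {n3}, add states in Sat(b) with every successor in Z. Already a fixed point.
Sat(A[b U E[(q ∧ b) U b]]) = {n3}
AF A[b U E[(q ∧ b) U b]]: least fixpoint, start Z0 = {n3}, add states with every successor in Z. Already a fixed point.
Sat(AF A[b U E[(q ∧ b) U b]]) = {n3}
n1 ∉ Sat(AF A[b U E[(q ∧ b) U b]]) = {n3}, so the formula does not hold at n1.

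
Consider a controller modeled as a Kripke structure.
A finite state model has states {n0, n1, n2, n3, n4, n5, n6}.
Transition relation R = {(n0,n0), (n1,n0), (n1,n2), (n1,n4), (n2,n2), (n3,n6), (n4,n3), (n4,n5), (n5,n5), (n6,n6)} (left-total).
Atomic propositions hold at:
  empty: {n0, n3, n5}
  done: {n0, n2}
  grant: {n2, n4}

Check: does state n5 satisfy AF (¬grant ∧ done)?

Sat(¬grant) = {n0, n1, n3, n5, n6}
Sat(¬grant ∧ done) = {n0}
AF (¬grant ∧ done): least fixpoint, start Z0 = {n0}, add states with every successor in Z. Already a fixed point.
Sat(AF (¬grant ∧ done)) = {n0}
n5 ∉ Sat(AF (¬grant ∧ done)) = {n0}, so the formula does not hold at n5.

No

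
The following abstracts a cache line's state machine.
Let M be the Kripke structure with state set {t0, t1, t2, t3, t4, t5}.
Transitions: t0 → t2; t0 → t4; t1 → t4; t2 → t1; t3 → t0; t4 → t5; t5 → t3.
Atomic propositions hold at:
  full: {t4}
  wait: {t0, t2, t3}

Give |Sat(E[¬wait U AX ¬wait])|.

3

Sat(¬wait) = {t1, t4, t5}
Sat(AX ¬wait) = {s : every successor in {t1, t4, t5}} = {t1, t2, t4}
E[¬wait U AX ¬wait]: least fixpoint, start Z0 = Sat(AX ¬wait) = {t1, t2, t4}, add states in Sat(¬wait) with some successor in Z. Already a fixed point.
Sat(E[¬wait U AX ¬wait]) = {t1, t2, t4}
|Sat(E[¬wait U AX ¬wait])| = |{t1, t2, t4}| = 3.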